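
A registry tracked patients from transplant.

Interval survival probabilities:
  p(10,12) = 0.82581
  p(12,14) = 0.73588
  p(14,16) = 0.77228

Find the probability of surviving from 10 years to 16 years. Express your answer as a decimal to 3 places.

Chaining the interval survival probabilities: 0.82581 × 0.73588 × 0.77228.
= 0.469312.

0.469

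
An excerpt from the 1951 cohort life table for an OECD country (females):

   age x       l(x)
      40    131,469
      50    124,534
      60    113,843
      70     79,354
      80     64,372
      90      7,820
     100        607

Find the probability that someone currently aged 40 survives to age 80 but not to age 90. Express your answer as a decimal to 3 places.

0.430

This is the probability of reaching 80 but not 90, conditional on being alive at 40: (l(80) − l(90)) / l(40).
= (64,372 − 7,820) / 131,469 = 56,552 / 131,469 = 0.430155.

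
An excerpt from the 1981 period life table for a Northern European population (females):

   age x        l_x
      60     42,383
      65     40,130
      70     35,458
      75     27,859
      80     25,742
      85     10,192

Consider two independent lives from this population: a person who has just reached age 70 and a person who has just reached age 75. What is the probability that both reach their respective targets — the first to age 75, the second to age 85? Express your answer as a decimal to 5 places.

0.28744

p₁ = l_75/l_70 = 27,859/35,458 = 0.785690; p₂ = l_85/l_75 = 10,192/27,859 = 0.365842.
P(both) = p₁ × p₂ = 0.785690 × 0.365842 = 0.287438.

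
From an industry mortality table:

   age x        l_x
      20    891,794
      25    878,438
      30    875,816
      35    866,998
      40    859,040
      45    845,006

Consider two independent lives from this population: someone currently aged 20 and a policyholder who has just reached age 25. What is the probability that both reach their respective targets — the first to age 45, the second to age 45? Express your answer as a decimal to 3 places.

p₁ = l_45/l_20 = 845,006/891,794 = 0.947535; p₂ = l_45/l_25 = 845,006/878,438 = 0.961942.
P(both) = p₁ × p₂ = 0.947535 × 0.961942 = 0.911474.

0.911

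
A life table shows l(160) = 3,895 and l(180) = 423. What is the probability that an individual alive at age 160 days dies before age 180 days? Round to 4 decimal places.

0.8914

P(die before 180 | alive at 160) = 1 − l(180)/l(160) = 1 − 423/3,895 = (3,472)/3,895 = 0.891399.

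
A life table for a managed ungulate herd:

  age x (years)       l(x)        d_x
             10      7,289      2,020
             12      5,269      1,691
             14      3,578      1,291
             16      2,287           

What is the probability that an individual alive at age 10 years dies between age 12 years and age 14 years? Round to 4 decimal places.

This is the probability of reaching 12 but not 14, conditional on being alive at 10: (l(12) − l(14)) / l(10).
= (5,269 − 3,578) / 7,289 = 1,691 / 7,289 = 0.231993.

0.2320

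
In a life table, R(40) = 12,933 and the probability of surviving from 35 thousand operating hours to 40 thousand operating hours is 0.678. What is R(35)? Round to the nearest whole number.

R(35) = R(40) / p = 12,933 / 0.678 = 19075.

19075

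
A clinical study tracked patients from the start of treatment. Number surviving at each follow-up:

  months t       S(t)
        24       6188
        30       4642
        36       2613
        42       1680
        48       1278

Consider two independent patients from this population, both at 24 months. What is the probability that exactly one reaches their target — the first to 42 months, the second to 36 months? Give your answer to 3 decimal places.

p₁ = S(42)/S(24) = 1680/6188 = 0.271493; p₂ = S(36)/S(24) = 2613/6188 = 0.422269.
P(exactly one) = p₁(1−p₂) + (1−p₁)p₂ = 0.156850 + 0.307626 = 0.464476.

0.464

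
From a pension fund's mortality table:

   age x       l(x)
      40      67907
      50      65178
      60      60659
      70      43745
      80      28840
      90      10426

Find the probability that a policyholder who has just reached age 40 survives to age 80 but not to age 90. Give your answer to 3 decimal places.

This is the probability of reaching 80 but not 90, conditional on being alive at 40: (l(80) − l(90)) / l(40).
= (28840 − 10426) / 67907 = 18414 / 67907 = 0.271165.

0.271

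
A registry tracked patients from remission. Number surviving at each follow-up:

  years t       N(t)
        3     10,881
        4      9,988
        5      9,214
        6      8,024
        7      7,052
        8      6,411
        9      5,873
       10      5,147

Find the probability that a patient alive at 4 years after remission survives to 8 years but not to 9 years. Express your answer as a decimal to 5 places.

This is the probability of reaching 8 but not 9, conditional on being alive at 4: (N(8) − N(9)) / N(4).
= (6,411 − 5,873) / 9,988 = 538 / 9,988 = 0.053865.

0.05386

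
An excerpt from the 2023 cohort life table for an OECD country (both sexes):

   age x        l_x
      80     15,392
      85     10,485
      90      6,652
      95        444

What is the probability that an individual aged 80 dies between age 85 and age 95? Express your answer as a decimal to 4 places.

We want 5|10q80 = (l_85 − l_95)/l_80.
This is the probability of reaching 85 but not 95, conditional on being alive at 80: (l_85 − l_95) / l_80.
= (10,485 − 444) / 15,392 = 10,041 / 15,392 = 0.652352.

0.6524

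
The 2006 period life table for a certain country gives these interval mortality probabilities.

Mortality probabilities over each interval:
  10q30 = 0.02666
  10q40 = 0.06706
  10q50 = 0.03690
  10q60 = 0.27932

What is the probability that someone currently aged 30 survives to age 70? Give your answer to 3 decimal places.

0.630

40p30 = (1 − 0.02666) × (1 − 0.06706) × (1 − 0.03690) × (1 − 0.27932).
= 0.97334 × 0.93294 × 0.96310 × 0.72068 = 0.630278.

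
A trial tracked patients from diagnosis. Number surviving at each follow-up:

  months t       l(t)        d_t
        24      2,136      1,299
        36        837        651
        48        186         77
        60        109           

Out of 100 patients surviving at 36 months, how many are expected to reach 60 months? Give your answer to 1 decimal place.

The relevant probability is 109/837 = 0.130227.
Expected number = 100 × 0.130227 = 13.0.

13.0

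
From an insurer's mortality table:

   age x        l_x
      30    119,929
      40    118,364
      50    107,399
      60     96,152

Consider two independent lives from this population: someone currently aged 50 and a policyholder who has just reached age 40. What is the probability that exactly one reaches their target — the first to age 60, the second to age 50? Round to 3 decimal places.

0.178

p₁ = l_60/l_50 = 96,152/107,399 = 0.895278; p₂ = l_50/l_40 = 107,399/118,364 = 0.907362.
P(exactly one) = p₁(1−p₂) + (1−p₁)p₂ = 0.082937 + 0.095021 = 0.177958.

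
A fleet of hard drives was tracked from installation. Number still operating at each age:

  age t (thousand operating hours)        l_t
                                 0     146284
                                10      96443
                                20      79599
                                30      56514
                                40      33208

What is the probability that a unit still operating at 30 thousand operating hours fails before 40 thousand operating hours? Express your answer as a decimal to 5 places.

P(fail before 40 | operational at 30) = 1 − l_40/l_30 = 1 − 33208/56514 = (23306)/56514 = 0.412393.

0.41239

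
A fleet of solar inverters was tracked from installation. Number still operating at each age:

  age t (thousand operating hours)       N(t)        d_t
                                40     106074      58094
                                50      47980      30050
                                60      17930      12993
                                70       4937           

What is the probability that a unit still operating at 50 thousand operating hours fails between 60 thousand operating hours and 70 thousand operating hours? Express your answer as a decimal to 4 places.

This is the probability of reaching 60 but not 70, conditional on being operational at 50: (N(60) − N(70)) / N(50).
= (17930 − 4937) / 47980 = 12993 / 47980 = 0.270800.

0.2708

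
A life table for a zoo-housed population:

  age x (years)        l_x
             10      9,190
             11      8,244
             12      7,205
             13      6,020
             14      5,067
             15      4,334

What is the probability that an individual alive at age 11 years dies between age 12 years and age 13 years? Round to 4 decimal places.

0.1437

This is the probability of reaching 12 but not 13, conditional on being alive at 11: (l_12 − l_13) / l_11.
= (7,205 − 6,020) / 8,244 = 1,185 / 8,244 = 0.143741.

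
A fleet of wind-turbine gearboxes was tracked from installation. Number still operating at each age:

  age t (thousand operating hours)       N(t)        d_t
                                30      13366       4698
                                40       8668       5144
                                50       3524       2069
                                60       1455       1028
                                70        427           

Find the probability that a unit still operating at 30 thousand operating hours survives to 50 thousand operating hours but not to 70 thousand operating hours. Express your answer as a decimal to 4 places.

0.2317

This is the probability of reaching 50 but not 70, conditional on being operational at 30: (N(50) − N(70)) / N(30).
= (3524 − 427) / 13366 = 3097 / 13366 = 0.231707.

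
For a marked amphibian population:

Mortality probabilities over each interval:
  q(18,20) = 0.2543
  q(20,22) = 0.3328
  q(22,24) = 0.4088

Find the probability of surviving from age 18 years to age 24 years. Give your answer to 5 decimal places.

Survival from 18 to 24 is the product of surviving each interval: (1 − 0.2543) × (1 − 0.3328) × (1 − 0.4088).
= 0.7457 × 0.6672 × 0.5912 = 0.294140.

0.29414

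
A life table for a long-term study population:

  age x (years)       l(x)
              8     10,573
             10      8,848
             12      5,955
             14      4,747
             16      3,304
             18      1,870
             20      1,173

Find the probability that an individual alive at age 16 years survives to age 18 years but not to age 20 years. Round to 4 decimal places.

0.2110

This is the probability of reaching 18 but not 20, conditional on being alive at 16: (l(18) − l(20)) / l(16).
= (1,870 − 1,173) / 3,304 = 697 / 3,304 = 0.210956.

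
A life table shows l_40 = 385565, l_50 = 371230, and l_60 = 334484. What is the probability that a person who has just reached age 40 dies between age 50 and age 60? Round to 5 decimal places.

We want 10|10q40 = (l_50 − l_60)/l_40.
This is the probability of reaching 50 but not 60, conditional on being alive at 40: (l_50 − l_60) / l_40.
= (371230 − 334484) / 385565 = 36746 / 385565 = 0.095304.

0.09530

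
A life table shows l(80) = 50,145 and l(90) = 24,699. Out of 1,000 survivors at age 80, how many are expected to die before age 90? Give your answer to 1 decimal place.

The relevant probability is 1 − 24,699/50,145 = 0.507448.
Expected number = 1,000 × 0.507448 = 507.4.

507.4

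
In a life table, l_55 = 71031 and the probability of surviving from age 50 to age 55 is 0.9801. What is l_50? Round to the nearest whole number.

l_50 = l_55 / p = 71031 / 0.9801 = 72473.

72473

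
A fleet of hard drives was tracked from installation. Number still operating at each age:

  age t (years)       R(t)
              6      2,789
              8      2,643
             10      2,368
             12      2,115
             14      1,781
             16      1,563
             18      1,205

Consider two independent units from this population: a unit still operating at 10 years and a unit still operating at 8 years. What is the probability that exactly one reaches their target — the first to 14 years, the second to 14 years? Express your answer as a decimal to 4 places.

0.4123

p₁ = R(14)/R(10) = 1,781/2,368 = 0.752111; p₂ = R(14)/R(8) = 1,781/2,643 = 0.673855.
P(exactly one) = p₁(1−p₂) + (1−p₁)p₂ = 0.245297 + 0.167041 = 0.412338.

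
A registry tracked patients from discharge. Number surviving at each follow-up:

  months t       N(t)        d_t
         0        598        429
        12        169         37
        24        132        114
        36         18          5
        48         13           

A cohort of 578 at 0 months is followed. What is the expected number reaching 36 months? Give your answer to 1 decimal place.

17.4

The relevant probability is 18/598 = 0.030100.
Expected number = 578 × 0.030100 = 17.4.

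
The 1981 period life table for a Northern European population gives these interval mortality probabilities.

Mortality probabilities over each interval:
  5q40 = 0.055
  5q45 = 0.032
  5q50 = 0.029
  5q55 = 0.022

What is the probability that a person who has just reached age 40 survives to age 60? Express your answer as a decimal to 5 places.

The overall survival probability is (1 − 0.055) × (1 − 0.032) × (1 − 0.029) × (1 − 0.022).
= 0.945 × 0.968 × 0.971 × 0.978 = 0.868691.

0.86869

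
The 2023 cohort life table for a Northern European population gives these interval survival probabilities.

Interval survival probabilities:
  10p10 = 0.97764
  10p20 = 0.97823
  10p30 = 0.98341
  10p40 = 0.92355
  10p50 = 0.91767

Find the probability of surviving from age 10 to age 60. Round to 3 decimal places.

0.797

50p10 = 0.97764 × 0.97823 × 0.98341 × 0.92355 × 0.91767.
= 0.797079.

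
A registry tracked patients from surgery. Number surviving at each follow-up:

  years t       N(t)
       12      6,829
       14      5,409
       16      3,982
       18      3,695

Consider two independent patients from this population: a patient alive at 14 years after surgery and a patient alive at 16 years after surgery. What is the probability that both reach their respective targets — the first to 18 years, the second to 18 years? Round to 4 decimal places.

0.6339

p₁ = N(18)/N(14) = 3,695/5,409 = 0.683121; p₂ = N(18)/N(16) = 3,695/3,982 = 0.927926.
P(both) = p₁ × p₂ = 0.683121 × 0.927926 = 0.633886.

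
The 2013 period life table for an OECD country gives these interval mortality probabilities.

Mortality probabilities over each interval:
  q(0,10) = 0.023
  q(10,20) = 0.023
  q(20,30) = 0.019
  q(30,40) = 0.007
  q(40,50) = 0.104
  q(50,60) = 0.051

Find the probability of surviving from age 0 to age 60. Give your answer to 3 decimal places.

0.791

The overall survival probability is (1 − 0.023) × (1 − 0.023) × (1 − 0.019) × (1 − 0.007) × (1 − 0.104) × (1 − 0.051).
= 0.977 × 0.977 × 0.981 × 0.993 × 0.896 × 0.949 = 0.790645.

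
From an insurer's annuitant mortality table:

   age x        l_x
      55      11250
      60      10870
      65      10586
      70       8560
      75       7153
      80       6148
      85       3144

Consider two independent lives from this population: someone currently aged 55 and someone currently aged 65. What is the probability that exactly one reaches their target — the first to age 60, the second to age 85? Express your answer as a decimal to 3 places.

0.689

p₁ = l_60/l_55 = 10870/11250 = 0.966222; p₂ = l_85/l_65 = 3144/10586 = 0.296996.
P(exactly one) = p₁(1−p₂) + (1−p₁)p₂ = 0.679258 + 0.010032 = 0.689290.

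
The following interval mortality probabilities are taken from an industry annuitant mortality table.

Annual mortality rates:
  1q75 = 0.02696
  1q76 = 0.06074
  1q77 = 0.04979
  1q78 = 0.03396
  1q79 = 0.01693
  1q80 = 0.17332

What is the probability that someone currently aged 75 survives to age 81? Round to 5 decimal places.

0.68179

Chaining the interval survival probabilities: (1 − 0.02696) × (1 − 0.06074) × (1 − 0.04979) × (1 − 0.03396) × (1 − 0.01693) × (1 − 0.17332).
= 0.97304 × 0.93926 × 0.95021 × 0.96604 × 0.98307 × 0.82668 = 0.681794.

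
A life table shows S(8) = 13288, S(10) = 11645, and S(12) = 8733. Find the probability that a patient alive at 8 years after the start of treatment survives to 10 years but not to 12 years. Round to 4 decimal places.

This is the probability of reaching 10 but not 12, conditional on being alive at 8: (S(10) − S(12)) / S(8).
= (11645 − 8733) / 13288 = 2912 / 13288 = 0.219145.

0.2191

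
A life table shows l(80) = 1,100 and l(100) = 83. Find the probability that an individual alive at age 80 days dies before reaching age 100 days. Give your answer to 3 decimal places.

0.925

P(die before 100 | alive at 80) = 1 − l(100)/l(80) = 1 − 83/1,100 = (1,017)/1,100 = 0.924545.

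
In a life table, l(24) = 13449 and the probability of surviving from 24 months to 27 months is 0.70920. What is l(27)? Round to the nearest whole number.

l(27) = l(24) × p = 13449 × 0.70920 = 9538.

9538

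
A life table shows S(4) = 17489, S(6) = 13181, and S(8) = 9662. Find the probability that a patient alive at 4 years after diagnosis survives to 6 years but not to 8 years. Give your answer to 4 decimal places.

This is the probability of reaching 6 but not 8, conditional on being alive at 4: (S(6) − S(8)) / S(4).
= (13181 − 9662) / 17489 = 3519 / 17489 = 0.201212.

0.2012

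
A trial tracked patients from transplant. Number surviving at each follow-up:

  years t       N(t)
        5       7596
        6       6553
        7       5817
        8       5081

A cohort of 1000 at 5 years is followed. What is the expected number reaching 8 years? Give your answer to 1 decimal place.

668.9

The relevant probability is 5081/7596 = 0.668905.
Expected number = 1000 × 0.668905 = 668.9.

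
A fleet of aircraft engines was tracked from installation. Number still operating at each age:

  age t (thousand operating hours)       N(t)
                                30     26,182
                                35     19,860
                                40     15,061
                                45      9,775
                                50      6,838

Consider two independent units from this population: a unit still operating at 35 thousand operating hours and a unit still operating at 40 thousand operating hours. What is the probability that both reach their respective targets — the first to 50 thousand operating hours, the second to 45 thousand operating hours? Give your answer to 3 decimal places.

p₁ = N(50)/N(35) = 6,838/19,860 = 0.344310; p₂ = N(45)/N(40) = 9,775/15,061 = 0.649027.
P(both) = p₁ × p₂ = 0.344310 × 0.649027 = 0.223466.

0.223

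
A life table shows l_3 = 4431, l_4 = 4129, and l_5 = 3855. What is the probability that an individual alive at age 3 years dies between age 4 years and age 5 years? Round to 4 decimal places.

0.0618

This is the probability of reaching 4 but not 5, conditional on being alive at 3: (l_4 − l_5) / l_3.
= (4129 − 3855) / 4431 = 274 / 4431 = 0.061837.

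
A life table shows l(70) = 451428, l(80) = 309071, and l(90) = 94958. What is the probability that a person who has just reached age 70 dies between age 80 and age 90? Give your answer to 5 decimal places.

0.47430

This is the probability of reaching 80 but not 90, conditional on being alive at 70: (l(80) − l(90)) / l(70).
= (309071 − 94958) / 451428 = 214113 / 451428 = 0.474302.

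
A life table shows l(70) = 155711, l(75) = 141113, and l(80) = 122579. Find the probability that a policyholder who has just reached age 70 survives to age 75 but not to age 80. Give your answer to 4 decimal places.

This is the probability of reaching 75 but not 80, conditional on being alive at 70: (l(75) − l(80)) / l(70).
= (141113 − 122579) / 155711 = 18534 / 155711 = 0.119028.

0.1190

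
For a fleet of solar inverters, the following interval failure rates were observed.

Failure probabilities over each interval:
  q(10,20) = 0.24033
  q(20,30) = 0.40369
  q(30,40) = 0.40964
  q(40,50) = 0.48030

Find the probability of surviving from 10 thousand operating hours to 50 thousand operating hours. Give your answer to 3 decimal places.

The overall survival probability is (1 − 0.24033) × (1 − 0.40369) × (1 − 0.40964) × (1 − 0.48030).
= 0.75967 × 0.59631 × 0.59036 × 0.51970 = 0.138985.

0.139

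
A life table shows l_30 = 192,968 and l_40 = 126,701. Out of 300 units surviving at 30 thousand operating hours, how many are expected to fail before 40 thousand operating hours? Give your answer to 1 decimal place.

103.0

The relevant probability is 1 − 126,701/192,968 = 0.343409.
Expected number = 300 × 0.343409 = 103.0.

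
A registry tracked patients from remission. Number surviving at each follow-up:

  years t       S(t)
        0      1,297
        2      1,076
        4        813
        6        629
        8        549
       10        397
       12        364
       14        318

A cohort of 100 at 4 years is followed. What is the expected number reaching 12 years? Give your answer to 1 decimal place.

44.8

The relevant probability is 364/813 = 0.447724.
Expected number = 100 × 0.447724 = 44.8.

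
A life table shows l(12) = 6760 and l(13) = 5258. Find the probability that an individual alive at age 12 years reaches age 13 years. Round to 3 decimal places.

The conditional survival probability is l(13)/l(12) = 5258/6760 = 0.777811.

0.778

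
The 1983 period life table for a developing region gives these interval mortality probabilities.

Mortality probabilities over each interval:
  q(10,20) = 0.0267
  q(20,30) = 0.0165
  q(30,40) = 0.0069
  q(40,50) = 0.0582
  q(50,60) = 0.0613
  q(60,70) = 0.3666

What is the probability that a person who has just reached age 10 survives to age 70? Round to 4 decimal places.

The overall survival probability is (1 − 0.0267) × (1 − 0.0165) × (1 − 0.0069) × (1 − 0.0582) × (1 − 0.0613) × (1 − 0.3666).
= 0.9733 × 0.9835 × 0.9931 × 0.9418 × 0.9387 × 0.6334 = 0.532326.

0.5323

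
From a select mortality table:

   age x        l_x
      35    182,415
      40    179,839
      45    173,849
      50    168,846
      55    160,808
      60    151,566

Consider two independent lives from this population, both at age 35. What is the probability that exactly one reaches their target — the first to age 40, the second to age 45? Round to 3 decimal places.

p₁ = l_40/l_35 = 179,839/182,415 = 0.985878; p₂ = l_45/l_35 = 173,849/182,415 = 0.953041.
P(exactly one) = p₁(1−p₂) + (1−p₁)p₂ = 0.046296 + 0.013459 = 0.059755.

0.060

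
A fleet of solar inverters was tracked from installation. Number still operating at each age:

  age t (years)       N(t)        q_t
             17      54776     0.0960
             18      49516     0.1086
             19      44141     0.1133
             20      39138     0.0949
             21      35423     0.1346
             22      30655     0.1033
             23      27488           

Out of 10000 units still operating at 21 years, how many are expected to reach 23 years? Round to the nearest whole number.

7760

The relevant probability is 27488/35423 = 0.775993.
Expected number = 10000 × 0.775993 = 7760.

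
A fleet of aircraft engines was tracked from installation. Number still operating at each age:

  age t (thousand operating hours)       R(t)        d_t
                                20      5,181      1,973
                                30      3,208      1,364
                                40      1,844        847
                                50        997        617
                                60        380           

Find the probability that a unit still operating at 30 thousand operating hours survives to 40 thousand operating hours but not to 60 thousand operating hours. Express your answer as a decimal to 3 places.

This is the probability of reaching 40 but not 60, conditional on being operational at 30: (R(40) − R(60)) / R(30).
= (1,844 − 380) / 3,208 = 1,464 / 3,208 = 0.456359.

0.456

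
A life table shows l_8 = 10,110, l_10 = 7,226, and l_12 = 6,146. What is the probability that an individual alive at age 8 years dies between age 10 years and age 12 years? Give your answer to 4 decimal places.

0.1068

This is the probability of reaching 10 but not 12, conditional on being alive at 8: (l_10 − l_12) / l_8.
= (7,226 − 6,146) / 10,110 = 1,080 / 10,110 = 0.106825.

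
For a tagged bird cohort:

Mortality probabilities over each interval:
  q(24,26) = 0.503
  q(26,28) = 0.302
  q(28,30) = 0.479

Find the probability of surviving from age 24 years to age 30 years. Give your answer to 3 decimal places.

0.181

P(survive 24→30) = (1 − 0.503) × (1 − 0.302) × (1 − 0.479).
= 0.497 × 0.698 × 0.521 = 0.180738.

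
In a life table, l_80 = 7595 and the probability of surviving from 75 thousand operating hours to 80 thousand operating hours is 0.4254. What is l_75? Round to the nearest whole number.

17854

l_75 = l_80 / p = 7595 / 0.4254 = 17854.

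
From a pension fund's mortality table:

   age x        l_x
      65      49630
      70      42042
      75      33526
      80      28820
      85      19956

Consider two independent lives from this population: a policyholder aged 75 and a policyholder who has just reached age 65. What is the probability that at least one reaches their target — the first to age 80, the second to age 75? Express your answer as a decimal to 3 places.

p₁ = l_80/l_75 = 28820/33526 = 0.859631; p₂ = l_75/l_65 = 33526/49630 = 0.675519.
P(at least one) = 1 − (1−p₁)(1−p₂) = 1 − 0.140369 × 0.324481 = 0.954453.

0.954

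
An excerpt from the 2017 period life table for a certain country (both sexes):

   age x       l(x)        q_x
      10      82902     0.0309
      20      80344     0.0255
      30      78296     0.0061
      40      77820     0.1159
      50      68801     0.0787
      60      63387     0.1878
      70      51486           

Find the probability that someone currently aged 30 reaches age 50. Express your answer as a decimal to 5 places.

0.87873

The conditional survival probability is l(50)/l(30) = 68801/78296 = 0.878729.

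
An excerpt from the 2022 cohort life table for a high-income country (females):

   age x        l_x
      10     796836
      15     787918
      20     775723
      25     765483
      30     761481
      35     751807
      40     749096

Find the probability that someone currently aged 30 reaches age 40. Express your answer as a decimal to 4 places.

0.9837

The conditional survival probability is l_40/l_30 = 749096/761481 = 0.983736.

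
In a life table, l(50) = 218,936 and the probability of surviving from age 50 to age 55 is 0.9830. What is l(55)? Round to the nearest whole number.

215214

l(55) = l(50) × p = 218,936 × 0.9830 = 215214.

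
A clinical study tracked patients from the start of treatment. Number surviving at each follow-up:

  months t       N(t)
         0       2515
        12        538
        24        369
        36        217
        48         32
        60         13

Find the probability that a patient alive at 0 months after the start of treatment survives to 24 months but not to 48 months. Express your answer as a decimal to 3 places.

This is the probability of reaching 24 but not 48, conditional on being alive at 0: (N(24) − N(48)) / N(0).
= (369 − 32) / 2515 = 337 / 2515 = 0.133996.

0.134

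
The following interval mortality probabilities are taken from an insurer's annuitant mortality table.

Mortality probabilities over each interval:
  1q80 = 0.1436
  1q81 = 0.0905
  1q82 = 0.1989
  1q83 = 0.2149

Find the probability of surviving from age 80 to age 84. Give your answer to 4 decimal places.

0.4899

Chaining the interval survival probabilities: (1 − 0.1436) × (1 − 0.0905) × (1 − 0.1989) × (1 − 0.2149).
= 0.8564 × 0.9095 × 0.8011 × 0.7851 = 0.489882.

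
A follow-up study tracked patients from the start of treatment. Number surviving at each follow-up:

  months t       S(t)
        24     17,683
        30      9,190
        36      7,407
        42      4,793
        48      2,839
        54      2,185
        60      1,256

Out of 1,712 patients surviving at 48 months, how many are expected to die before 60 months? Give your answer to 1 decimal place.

The relevant probability is 1 − 1,256/2,839 = 0.557591.
Expected number = 1,712 × 0.557591 = 954.6.

954.6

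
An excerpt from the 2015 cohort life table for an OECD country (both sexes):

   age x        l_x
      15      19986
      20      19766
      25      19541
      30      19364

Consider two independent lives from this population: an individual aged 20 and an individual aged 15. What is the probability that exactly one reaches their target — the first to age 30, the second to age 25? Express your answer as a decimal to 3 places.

0.042

p₁ = l_30/l_20 = 19364/19766 = 0.979662; p₂ = l_25/l_15 = 19541/19986 = 0.977734.
P(exactly one) = p₁(1−p₂) + (1−p₁)p₂ = 0.021813 + 0.019885 = 0.041698.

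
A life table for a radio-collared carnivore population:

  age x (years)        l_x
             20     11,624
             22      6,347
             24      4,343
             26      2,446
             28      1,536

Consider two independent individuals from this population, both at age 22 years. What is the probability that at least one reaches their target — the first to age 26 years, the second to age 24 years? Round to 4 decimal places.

0.8059

p₁ = l_26/l_22 = 2,446/6,347 = 0.385379; p₂ = l_24/l_22 = 4,343/6,347 = 0.684260.
P(at least one) = 1 − (1−p₁)(1−p₂) = 1 − 0.614621 × 0.315740 = 0.805940.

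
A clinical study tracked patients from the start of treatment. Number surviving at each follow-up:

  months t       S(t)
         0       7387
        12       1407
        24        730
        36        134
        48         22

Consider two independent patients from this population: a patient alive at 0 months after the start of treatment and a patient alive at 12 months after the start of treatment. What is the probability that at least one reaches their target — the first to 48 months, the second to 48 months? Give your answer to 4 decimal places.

p₁ = S(48)/S(0) = 22/7387 = 0.002978; p₂ = S(48)/S(12) = 22/1407 = 0.015636.
P(at least one) = 1 − (1−p₁)(1−p₂) = 1 − 0.997022 × 0.984364 = 0.018567.

0.0186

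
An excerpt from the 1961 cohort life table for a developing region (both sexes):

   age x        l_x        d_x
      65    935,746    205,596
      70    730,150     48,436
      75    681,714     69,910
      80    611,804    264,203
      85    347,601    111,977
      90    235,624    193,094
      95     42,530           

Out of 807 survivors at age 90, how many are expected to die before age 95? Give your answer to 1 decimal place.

The relevant probability is 1 − 42,530/235,624 = 0.819501.
Expected number = 807 × 0.819501 = 661.3.

661.3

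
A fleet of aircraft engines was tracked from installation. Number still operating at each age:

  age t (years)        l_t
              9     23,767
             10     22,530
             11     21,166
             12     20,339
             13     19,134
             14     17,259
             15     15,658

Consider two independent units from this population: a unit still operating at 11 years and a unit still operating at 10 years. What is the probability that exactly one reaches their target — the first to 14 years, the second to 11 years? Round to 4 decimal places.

p₁ = l_14/l_11 = 17,259/21,166 = 0.815412; p₂ = l_11/l_10 = 21,166/22,530 = 0.939458.
P(exactly one) = p₁(1−p₂) + (1−p₁)p₂ = 0.049367 + 0.173413 = 0.222779.

0.2228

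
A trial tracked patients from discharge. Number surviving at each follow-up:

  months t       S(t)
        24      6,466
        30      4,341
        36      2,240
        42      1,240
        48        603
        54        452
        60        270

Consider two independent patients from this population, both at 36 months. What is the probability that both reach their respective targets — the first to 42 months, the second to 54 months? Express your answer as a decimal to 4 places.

p₁ = S(42)/S(36) = 1,240/2,240 = 0.553571; p₂ = S(54)/S(36) = 452/2,240 = 0.201786.
P(both) = p₁ × p₂ = 0.553571 × 0.201786 = 0.111703.

0.1117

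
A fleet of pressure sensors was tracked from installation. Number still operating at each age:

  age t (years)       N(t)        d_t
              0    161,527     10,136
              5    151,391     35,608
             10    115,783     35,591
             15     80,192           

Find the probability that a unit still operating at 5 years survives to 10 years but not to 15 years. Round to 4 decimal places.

This is the probability of reaching 10 but not 15, conditional on being operational at 5: (N(10) − N(15)) / N(5).
= (115,783 − 80,192) / 151,391 = 35,591 / 151,391 = 0.235093.

0.2351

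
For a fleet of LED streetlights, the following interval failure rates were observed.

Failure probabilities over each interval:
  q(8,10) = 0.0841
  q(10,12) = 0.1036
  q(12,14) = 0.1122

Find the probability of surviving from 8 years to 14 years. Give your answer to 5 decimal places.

The overall survival probability is (1 − 0.0841) × (1 − 0.1036) × (1 − 0.1122).
= 0.9159 × 0.8964 × 0.8878 = 0.728895.

0.72890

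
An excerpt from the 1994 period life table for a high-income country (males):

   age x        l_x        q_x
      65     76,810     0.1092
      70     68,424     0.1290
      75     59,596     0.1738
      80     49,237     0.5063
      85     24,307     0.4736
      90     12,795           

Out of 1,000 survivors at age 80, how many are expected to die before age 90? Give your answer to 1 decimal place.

The relevant probability is 1 − 12,795/49,237 = 0.740134.
Expected number = 1,000 × 0.740134 = 740.1.

740.1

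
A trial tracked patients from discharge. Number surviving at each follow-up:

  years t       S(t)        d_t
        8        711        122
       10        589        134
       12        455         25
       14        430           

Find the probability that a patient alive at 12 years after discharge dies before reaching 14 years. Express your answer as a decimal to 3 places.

0.055

P(die before 14 | alive at 12) = 1 − S(14)/S(12) = 1 − 430/455 = (25)/455 = 0.054945.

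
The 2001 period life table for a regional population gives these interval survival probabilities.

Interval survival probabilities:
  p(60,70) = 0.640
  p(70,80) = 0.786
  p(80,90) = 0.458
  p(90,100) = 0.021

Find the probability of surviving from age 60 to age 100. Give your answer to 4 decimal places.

P(survive 60→100) = 0.640 × 0.786 × 0.458 × 0.021.
= 0.004838.

0.0048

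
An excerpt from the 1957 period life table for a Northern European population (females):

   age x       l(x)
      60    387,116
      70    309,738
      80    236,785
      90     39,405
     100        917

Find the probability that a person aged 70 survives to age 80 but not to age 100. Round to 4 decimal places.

This is the probability of reaching 80 but not 100, conditional on being alive at 70: (l(80) − l(100)) / l(70).
= (236,785 − 917) / 309,738 = 235,868 / 309,738 = 0.761508.

0.7615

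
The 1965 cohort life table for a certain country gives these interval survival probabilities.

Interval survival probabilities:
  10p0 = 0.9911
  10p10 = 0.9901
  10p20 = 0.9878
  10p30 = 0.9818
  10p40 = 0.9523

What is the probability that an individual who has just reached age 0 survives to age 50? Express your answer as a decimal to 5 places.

0.90628

Chaining the interval survival probabilities: 0.9911 × 0.9901 × 0.9878 × 0.9818 × 0.9523.
= 0.906280.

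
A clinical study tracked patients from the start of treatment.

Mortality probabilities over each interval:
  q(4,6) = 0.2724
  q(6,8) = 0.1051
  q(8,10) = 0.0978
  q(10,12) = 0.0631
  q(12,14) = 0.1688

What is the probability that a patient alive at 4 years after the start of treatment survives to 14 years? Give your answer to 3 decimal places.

P(survive 4→14) = (1 − 0.2724) × (1 − 0.1051) × (1 − 0.0978) × (1 − 0.0631) × (1 − 0.1688).
= 0.7276 × 0.8949 × 0.9022 × 0.9369 × 0.8312 = 0.457477.

0.457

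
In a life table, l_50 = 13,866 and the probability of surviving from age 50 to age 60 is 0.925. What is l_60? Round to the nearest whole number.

12826

l_60 = l_50 × p = 13,866 × 0.925 = 12826.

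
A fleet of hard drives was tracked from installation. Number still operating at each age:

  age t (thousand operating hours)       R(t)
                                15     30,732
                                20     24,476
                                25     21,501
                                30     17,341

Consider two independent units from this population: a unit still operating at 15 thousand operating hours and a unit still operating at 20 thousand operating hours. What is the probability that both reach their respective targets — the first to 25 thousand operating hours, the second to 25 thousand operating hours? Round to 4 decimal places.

0.6146

p₁ = R(25)/R(15) = 21,501/30,732 = 0.699629; p₂ = R(25)/R(20) = 21,501/24,476 = 0.878452.
P(both) = p₁ × p₂ = 0.699629 × 0.878452 = 0.614590.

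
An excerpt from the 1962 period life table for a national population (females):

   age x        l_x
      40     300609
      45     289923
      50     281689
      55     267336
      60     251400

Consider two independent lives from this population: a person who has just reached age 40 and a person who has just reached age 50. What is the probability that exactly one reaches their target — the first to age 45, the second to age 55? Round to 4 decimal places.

0.0829

p₁ = l_45/l_40 = 289923/300609 = 0.964452; p₂ = l_55/l_50 = 267336/281689 = 0.949047.
P(exactly one) = p₁(1−p₂) + (1−p₁)p₂ = 0.049142 + 0.033737 = 0.082878.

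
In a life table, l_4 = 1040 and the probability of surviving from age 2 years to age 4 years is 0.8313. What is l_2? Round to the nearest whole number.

l_2 = l_4 / p = 1040 / 0.8313 = 1251.

1251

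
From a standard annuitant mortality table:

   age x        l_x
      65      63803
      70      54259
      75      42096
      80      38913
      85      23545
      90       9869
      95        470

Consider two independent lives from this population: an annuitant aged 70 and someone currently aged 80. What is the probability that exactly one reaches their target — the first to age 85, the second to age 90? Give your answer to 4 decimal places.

p₁ = l_85/l_70 = 23545/54259 = 0.433937; p₂ = l_90/l_80 = 9869/38913 = 0.253617.
P(exactly one) = p₁(1−p₂) + (1−p₁)p₂ = 0.323883 + 0.143563 = 0.467446.

0.4674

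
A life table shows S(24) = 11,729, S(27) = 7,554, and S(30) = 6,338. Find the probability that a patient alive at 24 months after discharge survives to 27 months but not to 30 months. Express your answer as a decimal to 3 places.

This is the probability of reaching 27 but not 30, conditional on being alive at 24: (S(27) − S(30)) / S(24).
= (7,554 − 6,338) / 11,729 = 1,216 / 11,729 = 0.103675.

0.104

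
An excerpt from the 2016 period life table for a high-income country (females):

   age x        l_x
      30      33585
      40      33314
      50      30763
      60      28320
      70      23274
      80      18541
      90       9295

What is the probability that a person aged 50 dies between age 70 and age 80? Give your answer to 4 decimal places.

0.1539

We want 20|10q50 = (l_70 − l_80)/l_50.
This is the probability of reaching 70 but not 80, conditional on being alive at 50: (l_70 − l_80) / l_50.
= (23274 − 18541) / 30763 = 4733 / 30763 = 0.153854.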